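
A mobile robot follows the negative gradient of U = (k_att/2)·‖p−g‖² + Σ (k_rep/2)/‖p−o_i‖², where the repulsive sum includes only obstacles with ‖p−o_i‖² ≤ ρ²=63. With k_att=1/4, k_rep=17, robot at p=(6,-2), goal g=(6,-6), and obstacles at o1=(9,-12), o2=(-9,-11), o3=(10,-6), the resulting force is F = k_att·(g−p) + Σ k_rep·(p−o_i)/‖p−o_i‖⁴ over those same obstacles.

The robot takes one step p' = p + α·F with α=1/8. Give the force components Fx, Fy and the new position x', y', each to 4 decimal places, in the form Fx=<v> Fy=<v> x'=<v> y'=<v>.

Fx=-0.0664 Fy=-0.9336 x'=5.9917 y'=-2.1167

F_att = 1/4·(g−p) = 1/4·(0,-4) = (0.0000,-1.0000)
o1: d²=109 > ρ²=63 → inactive
o2: d²=306 > ρ²=63 → inactive
o3: d²=32 ≤ ρ²=63; F_rep = 17·(-4,4)/32² = (-0.0664,0.0664)
F = F_att + ΣF_rep = (-0.0664,-0.9336)
p' = p + 1/8·F = (5.9917,-2.1167)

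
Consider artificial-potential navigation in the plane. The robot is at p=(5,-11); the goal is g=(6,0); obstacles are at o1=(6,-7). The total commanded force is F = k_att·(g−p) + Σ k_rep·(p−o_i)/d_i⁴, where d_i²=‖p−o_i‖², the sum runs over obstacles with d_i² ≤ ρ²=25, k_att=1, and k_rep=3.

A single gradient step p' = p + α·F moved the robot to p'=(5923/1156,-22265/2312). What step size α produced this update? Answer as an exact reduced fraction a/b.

α = 1/8

F_att = 1·(g−p) = 1·(1,11) = (1.0000,11.0000)
o1: d²=17 ≤ ρ²=25; F_rep = 3·(-1,-4)/17² = (-0.0104,-0.0415)
F = F_att + ΣF_rep = (0.9896,10.9585)
Δp = p'−p = (0.1237,1.3698); α = Δx/Fx = (143/1156) / (286/289) = 1/8
check: Δy/Fy = (3167/2312) / (3167/289) = 1/8 ✓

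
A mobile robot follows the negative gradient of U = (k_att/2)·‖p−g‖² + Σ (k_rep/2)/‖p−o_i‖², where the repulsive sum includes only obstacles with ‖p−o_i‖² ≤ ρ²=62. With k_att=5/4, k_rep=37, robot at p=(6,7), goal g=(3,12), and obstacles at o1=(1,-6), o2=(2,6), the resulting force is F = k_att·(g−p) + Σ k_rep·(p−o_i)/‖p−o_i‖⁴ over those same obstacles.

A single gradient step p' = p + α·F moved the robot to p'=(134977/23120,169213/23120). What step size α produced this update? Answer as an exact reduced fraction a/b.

α = 1/20

F_att = 5/4·(g−p) = 5/4·(-3,5) = (-3.7500,6.2500)
o1: d²=194 > ρ²=62 → inactive
o2: d²=17 ≤ ρ²=62; F_rep = 37·(4,1)/17² = (0.5121,0.1280)
F = F_att + ΣF_rep = (-3.2379,6.3780)
Δp = p'−p = (-0.1619,0.3189); α = Δx/Fx = (-3743/23120) / (-3743/1156) = 1/20
check: Δy/Fy = (7373/23120) / (7373/1156) = 1/20 ✓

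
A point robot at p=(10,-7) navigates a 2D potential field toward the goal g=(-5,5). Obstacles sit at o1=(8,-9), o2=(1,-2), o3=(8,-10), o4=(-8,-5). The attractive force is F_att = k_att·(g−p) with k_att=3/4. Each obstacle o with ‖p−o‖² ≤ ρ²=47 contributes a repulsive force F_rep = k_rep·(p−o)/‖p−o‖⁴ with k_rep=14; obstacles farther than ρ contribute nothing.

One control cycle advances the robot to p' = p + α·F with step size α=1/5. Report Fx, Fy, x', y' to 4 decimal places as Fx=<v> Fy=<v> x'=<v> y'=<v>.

Fx=-10.6468 Fy=9.6860 x'=7.8706 y'=-5.0628

F_att = 3/4·(g−p) = 3/4·(-15,12) = (-11.2500,9.0000)
o1: d²=8 ≤ ρ²=47; F_rep = 14·(2,2)/8² = (0.4375,0.4375)
o2: d²=106 > ρ²=47 → inactive
o3: d²=13 ≤ ρ²=47; F_rep = 14·(2,3)/13² = (0.1657,0.2485)
o4: d²=328 > ρ²=47 → inactive
F = F_att + ΣF_rep = (-10.6468,9.6860)
p' = p + 1/5·F = (7.8706,-5.0628)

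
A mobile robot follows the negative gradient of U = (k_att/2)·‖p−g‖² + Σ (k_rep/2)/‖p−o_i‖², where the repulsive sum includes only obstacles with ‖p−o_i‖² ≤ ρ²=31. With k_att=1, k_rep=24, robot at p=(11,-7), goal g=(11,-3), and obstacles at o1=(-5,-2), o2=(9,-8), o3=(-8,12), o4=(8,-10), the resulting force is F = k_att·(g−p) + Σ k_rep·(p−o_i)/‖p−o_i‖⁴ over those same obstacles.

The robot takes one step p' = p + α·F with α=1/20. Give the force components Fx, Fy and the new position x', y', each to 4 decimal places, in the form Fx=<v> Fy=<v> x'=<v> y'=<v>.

Fx=2.1422 Fy=5.1822 x'=11.1071 y'=-6.7409

F_att = 1·(g−p) = 1·(0,4) = (0.0000,4.0000)
o1: d²=281 > ρ²=31 → inactive
o2: d²=5 ≤ ρ²=31; F_rep = 24·(2,1)/5² = (1.9200,0.9600)
o3: d²=722 > ρ²=31 → inactive
o4: d²=18 ≤ ρ²=31; F_rep = 24·(3,3)/18² = (0.2222,0.2222)
F = F_att + ΣF_rep = (2.1422,5.1822)
p' = p + 1/20·F = (11.1071,-6.7409)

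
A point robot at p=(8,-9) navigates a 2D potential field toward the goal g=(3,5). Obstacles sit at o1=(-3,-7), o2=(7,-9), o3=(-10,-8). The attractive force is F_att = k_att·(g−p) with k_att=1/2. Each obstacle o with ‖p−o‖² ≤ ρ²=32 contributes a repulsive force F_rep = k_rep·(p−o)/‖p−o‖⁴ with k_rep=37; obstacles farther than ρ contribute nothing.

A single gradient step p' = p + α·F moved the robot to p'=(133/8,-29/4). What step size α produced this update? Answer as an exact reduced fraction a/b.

α = 1/4

F_att = 1/2·(g−p) = 1/2·(-5,14) = (-2.5000,7.0000)
o1: d²=125 > ρ²=32 → inactive
o2: d²=1 ≤ ρ²=32; F_rep = 37·(1,0)/1² = (37.0000,0.0000)
o3: d²=325 > ρ²=32 → inactive
F = F_att + ΣF_rep = (34.5000,7.0000)
Δp = p'−p = (8.6250,1.7500); α = Δx/Fx = (69/8) / (69/2) = 1/4
check: Δy/Fy = (7/4) / (7) = 1/4 ✓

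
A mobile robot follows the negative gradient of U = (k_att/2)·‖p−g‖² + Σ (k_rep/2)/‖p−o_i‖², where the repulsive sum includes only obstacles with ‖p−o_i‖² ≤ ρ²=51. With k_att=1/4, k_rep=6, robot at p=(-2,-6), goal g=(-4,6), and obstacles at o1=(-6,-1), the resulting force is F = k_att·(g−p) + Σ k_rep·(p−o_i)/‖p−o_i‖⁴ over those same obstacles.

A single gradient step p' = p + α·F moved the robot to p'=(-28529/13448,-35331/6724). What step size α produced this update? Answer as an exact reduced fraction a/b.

F_att = 1/4·(g−p) = 1/4·(-2,12) = (-0.5000,3.0000)
o1: d²=41 ≤ ρ²=51; F_rep = 6·(4,-5)/41² = (0.0143,-0.0178)
F = F_att + ΣF_rep = (-0.4857,2.9822)
Δp = p'−p = (-0.1214,0.7455); α = Δx/Fx = (-1633/13448) / (-1633/3362) = 1/4
check: Δy/Fy = (5013/6724) / (5013/1681) = 1/4 ✓

α = 1/4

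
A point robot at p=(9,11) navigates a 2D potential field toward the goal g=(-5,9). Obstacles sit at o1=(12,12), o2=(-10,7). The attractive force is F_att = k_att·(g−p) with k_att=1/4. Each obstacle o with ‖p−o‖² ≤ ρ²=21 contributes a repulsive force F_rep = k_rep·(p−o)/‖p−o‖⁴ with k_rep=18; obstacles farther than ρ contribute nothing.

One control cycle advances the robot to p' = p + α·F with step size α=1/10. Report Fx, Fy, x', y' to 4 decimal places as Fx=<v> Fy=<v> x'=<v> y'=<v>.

F_att = 1/4·(g−p) = 1/4·(-14,-2) = (-3.5000,-0.5000)
o1: d²=10 ≤ ρ²=21; F_rep = 18·(-3,-1)/10² = (-0.5400,-0.1800)
o2: d²=377 > ρ²=21 → inactive
F = F_att + ΣF_rep = (-4.0400,-0.6800)
p' = p + 1/10·F = (8.5960,10.9320)

Fx=-4.0400 Fy=-0.6800 x'=8.5960 y'=10.9320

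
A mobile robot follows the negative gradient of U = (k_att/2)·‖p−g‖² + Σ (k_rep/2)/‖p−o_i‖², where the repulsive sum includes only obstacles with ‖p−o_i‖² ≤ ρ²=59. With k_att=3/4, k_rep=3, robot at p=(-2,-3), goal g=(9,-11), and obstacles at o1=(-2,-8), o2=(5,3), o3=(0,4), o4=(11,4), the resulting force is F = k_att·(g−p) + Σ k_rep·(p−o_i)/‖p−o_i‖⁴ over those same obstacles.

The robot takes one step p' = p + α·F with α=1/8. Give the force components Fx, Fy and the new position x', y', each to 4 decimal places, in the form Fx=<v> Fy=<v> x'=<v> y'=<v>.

Fx=8.2479 Fy=-5.9835 x'=-0.9690 y'=-3.7479

F_att = 3/4·(g−p) = 3/4·(11,-8) = (8.2500,-6.0000)
o1: d²=25 ≤ ρ²=59; F_rep = 3·(0,5)/25² = (0.0000,0.0240)
o2: d²=85 > ρ²=59 → inactive
o3: d²=53 ≤ ρ²=59; F_rep = 3·(-2,-7)/53² = (-0.0021,-0.0075)
o4: d²=218 > ρ²=59 → inactive
F = F_att + ΣF_rep = (8.2479,-5.9835)
p' = p + 1/8·F = (-0.9690,-3.7479)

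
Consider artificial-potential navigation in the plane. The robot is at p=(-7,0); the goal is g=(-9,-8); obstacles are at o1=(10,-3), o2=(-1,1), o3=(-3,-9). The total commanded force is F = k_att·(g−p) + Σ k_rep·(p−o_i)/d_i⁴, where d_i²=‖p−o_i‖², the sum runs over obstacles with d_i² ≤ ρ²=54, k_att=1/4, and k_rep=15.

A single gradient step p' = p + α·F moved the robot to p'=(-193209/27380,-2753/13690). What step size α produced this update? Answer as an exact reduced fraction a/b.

F_att = 1/4·(g−p) = 1/4·(-2,-8) = (-0.5000,-2.0000)
o1: d²=298 > ρ²=54 → inactive
o2: d²=37 ≤ ρ²=54; F_rep = 15·(-6,-1)/37² = (-0.0657,-0.0110)
o3: d²=97 > ρ²=54 → inactive
F = F_att + ΣF_rep = (-0.5657,-2.0110)
Δp = p'−p = (-0.0566,-0.2011); α = Δx/Fx = (-1549/27380) / (-1549/2738) = 1/10
check: Δy/Fy = (-2753/13690) / (-2753/1369) = 1/10 ✓

α = 1/10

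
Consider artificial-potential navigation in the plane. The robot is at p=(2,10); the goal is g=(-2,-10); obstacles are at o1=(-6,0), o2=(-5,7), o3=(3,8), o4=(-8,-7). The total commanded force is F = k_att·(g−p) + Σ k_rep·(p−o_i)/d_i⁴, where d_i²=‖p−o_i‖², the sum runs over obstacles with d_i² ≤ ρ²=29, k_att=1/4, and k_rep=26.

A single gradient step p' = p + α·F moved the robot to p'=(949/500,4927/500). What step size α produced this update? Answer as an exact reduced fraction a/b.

F_att = 1/4·(g−p) = 1/4·(-4,-20) = (-1.0000,-5.0000)
o1: d²=164 > ρ²=29 → inactive
o2: d²=58 > ρ²=29 → inactive
o3: d²=5 ≤ ρ²=29; F_rep = 26·(-1,2)/5² = (-1.0400,2.0800)
o4: d²=389 > ρ²=29 → inactive
F = F_att + ΣF_rep = (-2.0400,-2.9200)
Δp = p'−p = (-0.1020,-0.1460); α = Δx/Fx = (-51/500) / (-51/25) = 1/20
check: Δy/Fy = (-73/500) / (-73/25) = 1/20 ✓

α = 1/20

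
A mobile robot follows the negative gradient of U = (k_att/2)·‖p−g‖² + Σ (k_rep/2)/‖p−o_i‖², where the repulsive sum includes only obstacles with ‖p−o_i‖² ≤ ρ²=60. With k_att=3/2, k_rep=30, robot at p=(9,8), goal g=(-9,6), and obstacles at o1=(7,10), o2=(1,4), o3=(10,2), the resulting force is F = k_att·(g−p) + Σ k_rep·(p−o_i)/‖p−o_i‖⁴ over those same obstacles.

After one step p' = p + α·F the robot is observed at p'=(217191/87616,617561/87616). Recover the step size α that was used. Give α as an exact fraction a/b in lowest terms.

F_att = 3/2·(g−p) = 3/2·(-18,-2) = (-27.0000,-3.0000)
o1: d²=8 ≤ ρ²=60; F_rep = 30·(2,-2)/8² = (0.9375,-0.9375)
o2: d²=80 > ρ²=60 → inactive
o3: d²=37 ≤ ρ²=60; F_rep = 30·(-1,6)/37² = (-0.0219,0.1315)
F = F_att + ΣF_rep = (-26.0844,-3.8060)
Δp = p'−p = (-6.5211,-0.9515); α = Δx/Fx = (-571353/87616) / (-571353/21904) = 1/4
check: Δy/Fy = (-83367/87616) / (-83367/21904) = 1/4 ✓

α = 1/4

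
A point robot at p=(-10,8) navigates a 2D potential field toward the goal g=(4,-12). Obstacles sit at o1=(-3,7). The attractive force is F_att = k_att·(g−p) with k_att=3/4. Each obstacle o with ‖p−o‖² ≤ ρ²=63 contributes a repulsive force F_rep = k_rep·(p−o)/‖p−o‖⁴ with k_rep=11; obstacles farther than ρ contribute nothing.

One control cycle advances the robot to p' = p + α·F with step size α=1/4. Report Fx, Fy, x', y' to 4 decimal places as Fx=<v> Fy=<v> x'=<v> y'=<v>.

F_att = 3/4·(g−p) = 3/4·(14,-20) = (10.5000,-15.0000)
o1: d²=50 ≤ ρ²=63; F_rep = 11·(-7,1)/50² = (-0.0308,0.0044)
F = F_att + ΣF_rep = (10.4692,-14.9956)
p' = p + 1/4·F = (-7.3827,4.2511)

Fx=10.4692 Fy=-14.9956 x'=-7.3827 y'=4.2511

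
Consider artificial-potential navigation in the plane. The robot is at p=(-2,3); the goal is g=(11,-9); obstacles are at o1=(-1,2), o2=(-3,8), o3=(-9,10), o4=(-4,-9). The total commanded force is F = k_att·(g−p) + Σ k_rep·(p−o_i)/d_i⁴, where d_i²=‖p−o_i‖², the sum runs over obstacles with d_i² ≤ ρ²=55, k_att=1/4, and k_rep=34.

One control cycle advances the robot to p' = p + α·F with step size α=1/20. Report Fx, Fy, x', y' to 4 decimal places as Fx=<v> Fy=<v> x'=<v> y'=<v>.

F_att = 1/4·(g−p) = 1/4·(13,-12) = (3.2500,-3.0000)
o1: d²=2 ≤ ρ²=55; F_rep = 34·(-1,1)/2² = (-8.5000,8.5000)
o2: d²=26 ≤ ρ²=55; F_rep = 34·(1,-5)/26² = (0.0503,-0.2515)
o3: d²=98 > ρ²=55 → inactive
o4: d²=148 > ρ²=55 → inactive
F = F_att + ΣF_rep = (-5.1997,5.2485)
p' = p + 1/20·F = (-2.2600,3.2624)

Fx=-5.1997 Fy=5.2485 x'=-2.2600 y'=3.2624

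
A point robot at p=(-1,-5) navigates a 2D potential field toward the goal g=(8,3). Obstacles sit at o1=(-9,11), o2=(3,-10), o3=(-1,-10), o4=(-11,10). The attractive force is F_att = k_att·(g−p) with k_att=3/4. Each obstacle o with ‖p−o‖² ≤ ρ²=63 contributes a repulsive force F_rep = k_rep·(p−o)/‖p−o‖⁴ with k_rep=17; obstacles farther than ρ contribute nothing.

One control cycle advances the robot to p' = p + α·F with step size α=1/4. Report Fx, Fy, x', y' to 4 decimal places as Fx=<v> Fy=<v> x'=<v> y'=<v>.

F_att = 3/4·(g−p) = 3/4·(9,8) = (6.7500,6.0000)
o1: d²=320 > ρ²=63 → inactive
o2: d²=41 ≤ ρ²=63; F_rep = 17·(-4,5)/41² = (-0.0405,0.0506)
o3: d²=25 ≤ ρ²=63; F_rep = 17·(0,5)/25² = (0.0000,0.1360)
o4: d²=325 > ρ²=63 → inactive
F = F_att + ΣF_rep = (6.7095,6.1866)
p' = p + 1/4·F = (0.6774,-3.4534)

Fx=6.7095 Fy=6.1866 x'=0.6774 y'=-3.4534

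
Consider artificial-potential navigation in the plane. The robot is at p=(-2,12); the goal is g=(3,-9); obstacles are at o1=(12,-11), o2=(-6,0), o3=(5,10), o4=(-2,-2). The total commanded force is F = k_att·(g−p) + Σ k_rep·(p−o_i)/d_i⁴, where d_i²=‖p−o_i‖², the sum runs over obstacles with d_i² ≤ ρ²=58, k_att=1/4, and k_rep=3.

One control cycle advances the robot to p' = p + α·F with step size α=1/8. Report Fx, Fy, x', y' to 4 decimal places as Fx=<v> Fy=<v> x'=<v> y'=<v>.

F_att = 1/4·(g−p) = 1/4·(5,-21) = (1.2500,-5.2500)
o1: d²=725 > ρ²=58 → inactive
o2: d²=160 > ρ²=58 → inactive
o3: d²=53 ≤ ρ²=58; F_rep = 3·(-7,2)/53² = (-0.0075,0.0021)
o4: d²=196 > ρ²=58 → inactive
F = F_att + ΣF_rep = (1.2425,-5.2479)
p' = p + 1/8·F = (-1.8447,11.3440)

Fx=1.2425 Fy=-5.2479 x'=-1.8447 y'=11.3440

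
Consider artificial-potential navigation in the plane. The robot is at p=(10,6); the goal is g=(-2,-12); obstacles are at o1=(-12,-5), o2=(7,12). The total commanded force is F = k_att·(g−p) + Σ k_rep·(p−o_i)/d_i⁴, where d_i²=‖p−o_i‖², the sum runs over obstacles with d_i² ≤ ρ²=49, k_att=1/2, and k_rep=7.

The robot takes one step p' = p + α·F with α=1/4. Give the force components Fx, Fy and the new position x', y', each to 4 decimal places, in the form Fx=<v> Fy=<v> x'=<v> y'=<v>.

Fx=-5.9896 Fy=-9.0207 x'=8.5026 y'=3.7448

F_att = 1/2·(g−p) = 1/2·(-12,-18) = (-6.0000,-9.0000)
o1: d²=605 > ρ²=49 → inactive
o2: d²=45 ≤ ρ²=49; F_rep = 7·(3,-6)/45² = (0.0104,-0.0207)
F = F_att + ΣF_rep = (-5.9896,-9.0207)
p' = p + 1/4·F = (8.5026,3.7448)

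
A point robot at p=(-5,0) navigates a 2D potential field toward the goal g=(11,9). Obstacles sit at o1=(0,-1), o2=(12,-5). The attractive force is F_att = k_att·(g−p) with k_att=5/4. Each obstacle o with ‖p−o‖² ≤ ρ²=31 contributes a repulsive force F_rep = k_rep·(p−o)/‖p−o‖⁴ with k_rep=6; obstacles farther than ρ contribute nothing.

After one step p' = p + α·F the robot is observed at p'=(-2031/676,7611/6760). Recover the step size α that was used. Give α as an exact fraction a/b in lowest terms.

α = 1/10

F_att = 5/4·(g−p) = 5/4·(16,9) = (20.0000,11.2500)
o1: d²=26 ≤ ρ²=31; F_rep = 6·(-5,1)/26² = (-0.0444,0.0089)
o2: d²=314 > ρ²=31 → inactive
F = F_att + ΣF_rep = (19.9556,11.2589)
Δp = p'−p = (1.9956,1.1259); α = Δx/Fx = (1349/676) / (6745/338) = 1/10
check: Δy/Fy = (7611/6760) / (7611/676) = 1/10 ✓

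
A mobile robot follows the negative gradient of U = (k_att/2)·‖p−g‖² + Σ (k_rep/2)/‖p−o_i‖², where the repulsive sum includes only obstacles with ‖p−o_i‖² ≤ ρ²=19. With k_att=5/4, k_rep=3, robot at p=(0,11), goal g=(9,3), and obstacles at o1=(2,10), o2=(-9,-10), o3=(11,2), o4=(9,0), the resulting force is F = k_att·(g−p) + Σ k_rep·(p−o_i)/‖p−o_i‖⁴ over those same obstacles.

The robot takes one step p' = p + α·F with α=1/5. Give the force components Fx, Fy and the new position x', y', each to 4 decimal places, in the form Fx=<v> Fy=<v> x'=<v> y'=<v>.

Fx=11.0100 Fy=-9.8800 x'=2.2020 y'=9.0240

F_att = 5/4·(g−p) = 5/4·(9,-8) = (11.2500,-10.0000)
o1: d²=5 ≤ ρ²=19; F_rep = 3·(-2,1)/5² = (-0.2400,0.1200)
o2: d²=522 > ρ²=19 → inactive
o3: d²=202 > ρ²=19 → inactive
o4: d²=202 > ρ²=19 → inactive
F = F_att + ΣF_rep = (11.0100,-9.8800)
p' = p + 1/5·F = (2.2020,9.0240)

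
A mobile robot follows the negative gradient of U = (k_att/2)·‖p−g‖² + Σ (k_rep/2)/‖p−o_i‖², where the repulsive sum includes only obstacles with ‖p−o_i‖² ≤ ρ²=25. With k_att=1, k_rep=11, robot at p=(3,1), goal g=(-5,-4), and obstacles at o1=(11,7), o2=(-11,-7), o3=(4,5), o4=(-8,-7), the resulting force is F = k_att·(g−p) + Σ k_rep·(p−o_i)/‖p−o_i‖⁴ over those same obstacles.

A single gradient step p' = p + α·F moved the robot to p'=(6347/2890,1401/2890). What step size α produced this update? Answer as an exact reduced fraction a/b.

F_att = 1·(g−p) = 1·(-8,-5) = (-8.0000,-5.0000)
o1: d²=100 > ρ²=25 → inactive
o2: d²=260 > ρ²=25 → inactive
o3: d²=17 ≤ ρ²=25; F_rep = 11·(-1,-4)/17² = (-0.0381,-0.1522)
o4: d²=185 > ρ²=25 → inactive
F = F_att + ΣF_rep = (-8.0381,-5.1522)
Δp = p'−p = (-0.8038,-0.5152); α = Δx/Fx = (-2323/2890) / (-2323/289) = 1/10
check: Δy/Fy = (-1489/2890) / (-1489/289) = 1/10 ✓

α = 1/10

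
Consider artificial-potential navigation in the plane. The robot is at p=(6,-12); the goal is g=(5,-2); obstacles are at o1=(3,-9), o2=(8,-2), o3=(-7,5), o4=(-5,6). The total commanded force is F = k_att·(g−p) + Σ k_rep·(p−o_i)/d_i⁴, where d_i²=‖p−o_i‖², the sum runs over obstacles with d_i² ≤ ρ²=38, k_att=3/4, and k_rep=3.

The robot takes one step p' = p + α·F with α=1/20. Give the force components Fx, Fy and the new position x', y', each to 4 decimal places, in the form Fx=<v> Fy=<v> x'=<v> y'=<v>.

F_att = 3/4·(g−p) = 3/4·(-1,10) = (-0.7500,7.5000)
o1: d²=18 ≤ ρ²=38; F_rep = 3·(3,-3)/18² = (0.0278,-0.0278)
o2: d²=104 > ρ²=38 → inactive
o3: d²=458 > ρ²=38 → inactive
o4: d²=445 > ρ²=38 → inactive
F = F_att + ΣF_rep = (-0.7222,7.4722)
p' = p + 1/20·F = (5.9639,-11.6264)

Fx=-0.7222 Fy=7.4722 x'=5.9639 y'=-11.6264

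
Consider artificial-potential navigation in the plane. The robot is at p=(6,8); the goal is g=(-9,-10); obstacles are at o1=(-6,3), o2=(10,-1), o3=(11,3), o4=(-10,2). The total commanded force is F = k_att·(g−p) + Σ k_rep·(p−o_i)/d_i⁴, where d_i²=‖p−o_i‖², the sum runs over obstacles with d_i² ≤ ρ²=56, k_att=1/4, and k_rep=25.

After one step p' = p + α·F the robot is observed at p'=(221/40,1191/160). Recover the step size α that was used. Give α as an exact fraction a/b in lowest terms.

α = 1/8

F_att = 1/4·(g−p) = 1/4·(-15,-18) = (-3.7500,-4.5000)
o1: d²=169 > ρ²=56 → inactive
o2: d²=97 > ρ²=56 → inactive
o3: d²=50 ≤ ρ²=56; F_rep = 25·(-5,5)/50² = (-0.0500,0.0500)
o4: d²=292 > ρ²=56 → inactive
F = F_att + ΣF_rep = (-3.8000,-4.4500)
Δp = p'−p = (-0.4750,-0.5563); α = Δx/Fx = (-19/40) / (-19/5) = 1/8
check: Δy/Fy = (-89/160) / (-89/20) = 1/8 ✓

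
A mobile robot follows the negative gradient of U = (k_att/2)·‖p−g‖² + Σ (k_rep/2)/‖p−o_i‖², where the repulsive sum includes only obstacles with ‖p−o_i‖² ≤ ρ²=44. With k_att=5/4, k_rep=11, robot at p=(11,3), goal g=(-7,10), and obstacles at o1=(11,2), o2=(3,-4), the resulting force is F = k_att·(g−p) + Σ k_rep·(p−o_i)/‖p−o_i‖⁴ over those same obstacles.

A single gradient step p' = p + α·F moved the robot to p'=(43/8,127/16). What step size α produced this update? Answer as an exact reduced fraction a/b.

F_att = 5/4·(g−p) = 5/4·(-18,7) = (-22.5000,8.7500)
o1: d²=1 ≤ ρ²=44; F_rep = 11·(0,1)/1² = (0.0000,11.0000)
o2: d²=113 > ρ²=44 → inactive
F = F_att + ΣF_rep = (-22.5000,19.7500)
Δp = p'−p = (-5.6250,4.9375); α = Δx/Fx = (-45/8) / (-45/2) = 1/4
check: Δy/Fy = (79/16) / (79/4) = 1/4 ✓

α = 1/4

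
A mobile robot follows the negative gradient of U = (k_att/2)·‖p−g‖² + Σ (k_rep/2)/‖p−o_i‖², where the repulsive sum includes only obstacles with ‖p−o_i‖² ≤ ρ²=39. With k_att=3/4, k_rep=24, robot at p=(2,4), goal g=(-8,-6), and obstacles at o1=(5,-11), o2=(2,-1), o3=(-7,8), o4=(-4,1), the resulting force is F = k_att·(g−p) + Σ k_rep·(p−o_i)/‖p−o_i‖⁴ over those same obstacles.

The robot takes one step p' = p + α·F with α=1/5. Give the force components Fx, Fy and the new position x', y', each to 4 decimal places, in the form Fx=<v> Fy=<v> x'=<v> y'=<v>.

F_att = 3/4·(g−p) = 3/4·(-10,-10) = (-7.5000,-7.5000)
o1: d²=234 > ρ²=39 → inactive
o2: d²=25 ≤ ρ²=39; F_rep = 24·(0,5)/25² = (0.0000,0.1920)
o3: d²=97 > ρ²=39 → inactive
o4: d²=45 > ρ²=39 → inactive
F = F_att + ΣF_rep = (-7.5000,-7.3080)
p' = p + 1/5·F = (0.5000,2.5384)

Fx=-7.5000 Fy=-7.3080 x'=0.5000 y'=2.5384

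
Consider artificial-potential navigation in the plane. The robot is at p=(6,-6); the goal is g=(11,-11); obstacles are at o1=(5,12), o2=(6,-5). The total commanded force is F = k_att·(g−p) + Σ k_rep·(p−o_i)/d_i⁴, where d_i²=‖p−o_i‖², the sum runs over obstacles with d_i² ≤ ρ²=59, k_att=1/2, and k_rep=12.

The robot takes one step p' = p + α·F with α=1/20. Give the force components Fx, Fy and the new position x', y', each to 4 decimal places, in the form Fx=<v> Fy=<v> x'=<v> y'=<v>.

Fx=2.5000 Fy=-14.5000 x'=6.1250 y'=-6.7250

F_att = 1/2·(g−p) = 1/2·(5,-5) = (2.5000,-2.5000)
o1: d²=325 > ρ²=59 → inactive
o2: d²=1 ≤ ρ²=59; F_rep = 12·(0,-1)/1² = (0.0000,-12.0000)
F = F_att + ΣF_rep = (2.5000,-14.5000)
p' = p + 1/20·F = (6.1250,-6.7250)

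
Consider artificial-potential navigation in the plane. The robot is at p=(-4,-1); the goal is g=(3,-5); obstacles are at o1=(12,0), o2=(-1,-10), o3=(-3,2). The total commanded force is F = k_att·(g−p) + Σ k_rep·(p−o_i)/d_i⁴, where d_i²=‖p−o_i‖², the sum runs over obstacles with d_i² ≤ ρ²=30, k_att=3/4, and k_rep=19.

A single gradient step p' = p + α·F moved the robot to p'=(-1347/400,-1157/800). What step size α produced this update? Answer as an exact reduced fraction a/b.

F_att = 3/4·(g−p) = 3/4·(7,-4) = (5.2500,-3.0000)
o1: d²=257 > ρ²=30 → inactive
o2: d²=90 > ρ²=30 → inactive
o3: d²=10 ≤ ρ²=30; F_rep = 19·(-1,-3)/10² = (-0.1900,-0.5700)
F = F_att + ΣF_rep = (5.0600,-3.5700)
Δp = p'−p = (0.6325,-0.4462); α = Δx/Fx = (253/400) / (253/50) = 1/8
check: Δy/Fy = (-357/800) / (-357/100) = 1/8 ✓

α = 1/8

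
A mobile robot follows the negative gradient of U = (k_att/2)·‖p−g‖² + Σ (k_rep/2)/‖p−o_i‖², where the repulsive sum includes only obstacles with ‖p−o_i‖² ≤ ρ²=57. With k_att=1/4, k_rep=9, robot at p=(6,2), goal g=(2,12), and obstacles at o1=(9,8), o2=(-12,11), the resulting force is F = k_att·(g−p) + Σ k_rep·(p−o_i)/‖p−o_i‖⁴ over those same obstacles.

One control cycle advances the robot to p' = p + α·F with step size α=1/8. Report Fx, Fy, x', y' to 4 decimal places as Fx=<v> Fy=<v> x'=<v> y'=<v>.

F_att = 1/4·(g−p) = 1/4·(-4,10) = (-1.0000,2.5000)
o1: d²=45 ≤ ρ²=57; F_rep = 9·(-3,-6)/45² = (-0.0133,-0.0267)
o2: d²=405 > ρ²=57 → inactive
F = F_att + ΣF_rep = (-1.0133,2.4733)
p' = p + 1/8·F = (5.8733,2.3092)

Fx=-1.0133 Fy=2.4733 x'=5.8733 y'=2.3092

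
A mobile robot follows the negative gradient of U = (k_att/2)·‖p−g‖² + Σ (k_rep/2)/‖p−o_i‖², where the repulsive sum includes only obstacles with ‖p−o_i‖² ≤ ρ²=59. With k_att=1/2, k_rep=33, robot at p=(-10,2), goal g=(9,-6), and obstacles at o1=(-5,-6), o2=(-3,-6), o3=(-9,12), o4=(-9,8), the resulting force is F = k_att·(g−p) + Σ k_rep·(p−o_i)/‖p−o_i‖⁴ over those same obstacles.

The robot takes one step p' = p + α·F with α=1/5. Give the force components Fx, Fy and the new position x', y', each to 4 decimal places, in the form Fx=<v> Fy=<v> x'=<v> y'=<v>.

Fx=9.4759 Fy=-4.1446 x'=-8.1048 y'=1.1711

F_att = 1/2·(g−p) = 1/2·(19,-8) = (9.5000,-4.0000)
o1: d²=89 > ρ²=59 → inactive
o2: d²=113 > ρ²=59 → inactive
o3: d²=101 > ρ²=59 → inactive
o4: d²=37 ≤ ρ²=59; F_rep = 33·(-1,-6)/37² = (-0.0241,-0.1446)
F = F_att + ΣF_rep = (9.4759,-4.1446)
p' = p + 1/5·F = (-8.1048,1.1711)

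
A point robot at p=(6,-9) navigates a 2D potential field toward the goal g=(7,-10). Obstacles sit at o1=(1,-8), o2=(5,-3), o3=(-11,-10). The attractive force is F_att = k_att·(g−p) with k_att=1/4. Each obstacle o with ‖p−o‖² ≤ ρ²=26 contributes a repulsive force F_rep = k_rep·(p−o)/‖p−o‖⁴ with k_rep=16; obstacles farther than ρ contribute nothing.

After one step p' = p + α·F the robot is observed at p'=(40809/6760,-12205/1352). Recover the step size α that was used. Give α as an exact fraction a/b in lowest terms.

F_att = 1/4·(g−p) = 1/4·(1,-1) = (0.2500,-0.2500)
o1: d²=26 ≤ ρ²=26; F_rep = 16·(5,-1)/26² = (0.1183,-0.0237)
o2: d²=37 > ρ²=26 → inactive
o3: d²=290 > ρ²=26 → inactive
F = F_att + ΣF_rep = (0.3683,-0.2737)
Δp = p'−p = (0.0368,-0.0274); α = Δx/Fx = (249/6760) / (249/676) = 1/10
check: Δy/Fy = (-37/1352) / (-185/676) = 1/10 ✓

α = 1/10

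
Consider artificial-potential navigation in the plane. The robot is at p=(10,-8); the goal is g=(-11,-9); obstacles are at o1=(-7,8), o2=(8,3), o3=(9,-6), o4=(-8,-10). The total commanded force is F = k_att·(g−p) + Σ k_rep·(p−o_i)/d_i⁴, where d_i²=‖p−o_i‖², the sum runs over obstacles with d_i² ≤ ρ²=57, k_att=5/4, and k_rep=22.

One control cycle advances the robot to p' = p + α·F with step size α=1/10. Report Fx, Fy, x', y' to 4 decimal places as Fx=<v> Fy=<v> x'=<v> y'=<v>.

F_att = 5/4·(g−p) = 5/4·(-21,-1) = (-26.2500,-1.2500)
o1: d²=545 > ρ²=57 → inactive
o2: d²=125 > ρ²=57 → inactive
o3: d²=5 ≤ ρ²=57; F_rep = 22·(1,-2)/5² = (0.8800,-1.7600)
o4: d²=328 > ρ²=57 → inactive
F = F_att + ΣF_rep = (-25.3700,-3.0100)
p' = p + 1/10·F = (7.4630,-8.3010)

Fx=-25.3700 Fy=-3.0100 x'=7.4630 y'=-8.3010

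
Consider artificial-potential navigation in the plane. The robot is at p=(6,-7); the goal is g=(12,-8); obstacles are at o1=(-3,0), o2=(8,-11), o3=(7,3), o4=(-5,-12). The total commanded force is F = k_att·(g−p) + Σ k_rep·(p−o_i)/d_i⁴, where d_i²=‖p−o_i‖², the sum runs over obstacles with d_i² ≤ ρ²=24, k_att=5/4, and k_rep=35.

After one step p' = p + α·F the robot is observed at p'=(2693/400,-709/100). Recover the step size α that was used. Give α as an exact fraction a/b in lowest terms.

α = 1/10

F_att = 5/4·(g−p) = 5/4·(6,-1) = (7.5000,-1.2500)
o1: d²=130 > ρ²=24 → inactive
o2: d²=20 ≤ ρ²=24; F_rep = 35·(-2,4)/20² = (-0.1750,0.3500)
o3: d²=101 > ρ²=24 → inactive
o4: d²=146 > ρ²=24 → inactive
F = F_att + ΣF_rep = (7.3250,-0.9000)
Δp = p'−p = (0.7325,-0.0900); α = Δx/Fx = (293/400) / (293/40) = 1/10
check: Δy/Fy = (-9/100) / (-9/10) = 1/10 ✓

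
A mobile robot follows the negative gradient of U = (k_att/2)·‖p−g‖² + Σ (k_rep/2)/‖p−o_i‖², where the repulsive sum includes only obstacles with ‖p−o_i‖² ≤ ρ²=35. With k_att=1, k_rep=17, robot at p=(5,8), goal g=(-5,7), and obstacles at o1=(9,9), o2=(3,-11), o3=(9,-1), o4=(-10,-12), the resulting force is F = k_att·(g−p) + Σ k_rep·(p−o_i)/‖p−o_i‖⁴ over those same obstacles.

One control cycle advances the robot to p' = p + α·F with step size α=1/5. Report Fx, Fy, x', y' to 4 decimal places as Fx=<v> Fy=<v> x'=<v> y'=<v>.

Fx=-10.2353 Fy=-1.0588 x'=2.9529 y'=7.7882

F_att = 1·(g−p) = 1·(-10,-1) = (-10.0000,-1.0000)
o1: d²=17 ≤ ρ²=35; F_rep = 17·(-4,-1)/17² = (-0.2353,-0.0588)
o2: d²=365 > ρ²=35 → inactive
o3: d²=97 > ρ²=35 → inactive
o4: d²=625 > ρ²=35 → inactive
F = F_att + ΣF_rep = (-10.2353,-1.0588)
p' = p + 1/5·F = (2.9529,7.7882)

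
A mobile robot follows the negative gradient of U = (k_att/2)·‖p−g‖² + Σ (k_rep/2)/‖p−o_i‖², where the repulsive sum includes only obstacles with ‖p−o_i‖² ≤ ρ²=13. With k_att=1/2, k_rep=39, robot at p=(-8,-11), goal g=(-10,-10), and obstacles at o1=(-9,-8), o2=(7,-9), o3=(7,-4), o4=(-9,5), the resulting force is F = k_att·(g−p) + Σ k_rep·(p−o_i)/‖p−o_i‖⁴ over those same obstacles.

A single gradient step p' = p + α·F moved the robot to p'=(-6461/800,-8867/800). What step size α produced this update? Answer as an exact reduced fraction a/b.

α = 1/8

F_att = 1/2·(g−p) = 1/2·(-2,1) = (-1.0000,0.5000)
o1: d²=10 ≤ ρ²=13; F_rep = 39·(1,-3)/10² = (0.3900,-1.1700)
o2: d²=229 > ρ²=13 → inactive
o3: d²=274 > ρ²=13 → inactive
o4: d²=257 > ρ²=13 → inactive
F = F_att + ΣF_rep = (-0.6100,-0.6700)
Δp = p'−p = (-0.0762,-0.0838); α = Δx/Fx = (-61/800) / (-61/100) = 1/8
check: Δy/Fy = (-67/800) / (-67/100) = 1/8 ✓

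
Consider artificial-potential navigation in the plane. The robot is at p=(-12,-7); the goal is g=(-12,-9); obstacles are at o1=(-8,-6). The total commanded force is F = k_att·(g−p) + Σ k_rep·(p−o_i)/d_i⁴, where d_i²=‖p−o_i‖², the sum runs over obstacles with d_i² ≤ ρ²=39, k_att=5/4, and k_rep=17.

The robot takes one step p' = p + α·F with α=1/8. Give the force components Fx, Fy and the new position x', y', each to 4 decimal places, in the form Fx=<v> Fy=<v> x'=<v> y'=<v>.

F_att = 5/4·(g−p) = 5/4·(0,-2) = (0.0000,-2.5000)
o1: d²=17 ≤ ρ²=39; F_rep = 17·(-4,-1)/17² = (-0.2353,-0.0588)
F = F_att + ΣF_rep = (-0.2353,-2.5588)
p' = p + 1/8·F = (-12.0294,-7.3199)

Fx=-0.2353 Fy=-2.5588 x'=-12.0294 y'=-7.3199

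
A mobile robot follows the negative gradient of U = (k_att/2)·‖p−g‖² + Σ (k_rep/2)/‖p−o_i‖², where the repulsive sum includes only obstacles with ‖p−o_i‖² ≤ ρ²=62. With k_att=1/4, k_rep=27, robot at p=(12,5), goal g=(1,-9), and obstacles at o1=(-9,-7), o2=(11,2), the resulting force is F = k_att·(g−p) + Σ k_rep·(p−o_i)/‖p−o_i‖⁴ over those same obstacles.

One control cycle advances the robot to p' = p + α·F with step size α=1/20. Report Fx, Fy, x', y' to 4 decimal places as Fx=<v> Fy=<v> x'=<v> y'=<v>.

F_att = 1/4·(g−p) = 1/4·(-11,-14) = (-2.7500,-3.5000)
o1: d²=585 > ρ²=62 → inactive
o2: d²=10 ≤ ρ²=62; F_rep = 27·(1,3)/10² = (0.2700,0.8100)
F = F_att + ΣF_rep = (-2.4800,-2.6900)
p' = p + 1/20·F = (11.8760,4.8655)

Fx=-2.4800 Fy=-2.6900 x'=11.8760 y'=4.8655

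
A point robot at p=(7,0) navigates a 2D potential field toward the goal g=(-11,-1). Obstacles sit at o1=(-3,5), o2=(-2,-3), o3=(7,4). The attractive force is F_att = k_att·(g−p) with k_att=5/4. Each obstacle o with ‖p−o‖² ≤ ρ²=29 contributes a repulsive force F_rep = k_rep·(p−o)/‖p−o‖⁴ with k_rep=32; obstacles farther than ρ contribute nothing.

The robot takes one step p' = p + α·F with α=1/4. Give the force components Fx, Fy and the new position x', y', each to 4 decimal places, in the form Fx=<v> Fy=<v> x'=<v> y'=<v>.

Fx=-22.5000 Fy=-1.7500 x'=1.3750 y'=-0.4375

F_att = 5/4·(g−p) = 5/4·(-18,-1) = (-22.5000,-1.2500)
o1: d²=125 > ρ²=29 → inactive
o2: d²=90 > ρ²=29 → inactive
o3: d²=16 ≤ ρ²=29; F_rep = 32·(0,-4)/16² = (0.0000,-0.5000)
F = F_att + ΣF_rep = (-22.5000,-1.7500)
p' = p + 1/4·F = (1.3750,-0.4375)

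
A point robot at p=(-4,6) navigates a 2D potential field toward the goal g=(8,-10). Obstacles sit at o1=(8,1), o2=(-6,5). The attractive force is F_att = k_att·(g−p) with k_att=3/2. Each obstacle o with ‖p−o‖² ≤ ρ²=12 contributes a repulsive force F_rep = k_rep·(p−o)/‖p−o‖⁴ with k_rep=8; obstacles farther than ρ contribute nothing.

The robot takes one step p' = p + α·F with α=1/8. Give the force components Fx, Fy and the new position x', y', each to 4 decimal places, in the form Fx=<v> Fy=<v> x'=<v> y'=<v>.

Fx=18.6400 Fy=-23.6800 x'=-1.6700 y'=3.0400

F_att = 3/2·(g−p) = 3/2·(12,-16) = (18.0000,-24.0000)
o1: d²=169 > ρ²=12 → inactive
o2: d²=5 ≤ ρ²=12; F_rep = 8·(2,1)/5² = (0.6400,0.3200)
F = F_att + ΣF_rep = (18.6400,-23.6800)
p' = p + 1/8·F = (-1.6700,3.0400)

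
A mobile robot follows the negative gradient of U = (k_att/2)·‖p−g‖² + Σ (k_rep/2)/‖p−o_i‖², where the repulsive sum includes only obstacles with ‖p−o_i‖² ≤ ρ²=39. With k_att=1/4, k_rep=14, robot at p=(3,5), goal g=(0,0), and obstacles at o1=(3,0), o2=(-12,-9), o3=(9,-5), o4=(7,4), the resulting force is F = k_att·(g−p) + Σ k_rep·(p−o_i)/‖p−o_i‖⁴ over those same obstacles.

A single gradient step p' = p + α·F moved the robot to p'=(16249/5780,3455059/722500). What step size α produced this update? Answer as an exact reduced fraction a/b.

F_att = 1/4·(g−p) = 1/4·(-3,-5) = (-0.7500,-1.2500)
o1: d²=25 ≤ ρ²=39; F_rep = 14·(0,5)/25² = (0.0000,0.1120)
o2: d²=421 > ρ²=39 → inactive
o3: d²=136 > ρ²=39 → inactive
o4: d²=17 ≤ ρ²=39; F_rep = 14·(-4,1)/17² = (-0.1938,0.0484)
F = F_att + ΣF_rep = (-0.9438,-1.0896)
Δp = p'−p = (-0.1888,-0.2179); α = Δx/Fx = (-1091/5780) / (-1091/1156) = 1/5
check: Δy/Fy = (-157441/722500) / (-157441/144500) = 1/5 ✓

α = 1/5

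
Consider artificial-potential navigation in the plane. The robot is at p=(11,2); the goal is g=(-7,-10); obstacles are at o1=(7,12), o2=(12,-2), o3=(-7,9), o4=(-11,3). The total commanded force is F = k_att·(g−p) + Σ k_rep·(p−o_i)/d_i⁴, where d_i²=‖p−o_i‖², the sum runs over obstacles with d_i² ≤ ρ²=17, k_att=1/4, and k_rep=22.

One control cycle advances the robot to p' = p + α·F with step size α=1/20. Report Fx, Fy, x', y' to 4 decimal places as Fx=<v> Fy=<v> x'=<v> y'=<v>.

F_att = 1/4·(g−p) = 1/4·(-18,-12) = (-4.5000,-3.0000)
o1: d²=116 > ρ²=17 → inactive
o2: d²=17 ≤ ρ²=17; F_rep = 22·(-1,4)/17² = (-0.0761,0.3045)
o3: d²=373 > ρ²=17 → inactive
o4: d²=485 > ρ²=17 → inactive
F = F_att + ΣF_rep = (-4.5761,-2.6955)
p' = p + 1/20·F = (10.7712,1.8652)

Fx=-4.5761 Fy=-2.6955 x'=10.7712 y'=1.8652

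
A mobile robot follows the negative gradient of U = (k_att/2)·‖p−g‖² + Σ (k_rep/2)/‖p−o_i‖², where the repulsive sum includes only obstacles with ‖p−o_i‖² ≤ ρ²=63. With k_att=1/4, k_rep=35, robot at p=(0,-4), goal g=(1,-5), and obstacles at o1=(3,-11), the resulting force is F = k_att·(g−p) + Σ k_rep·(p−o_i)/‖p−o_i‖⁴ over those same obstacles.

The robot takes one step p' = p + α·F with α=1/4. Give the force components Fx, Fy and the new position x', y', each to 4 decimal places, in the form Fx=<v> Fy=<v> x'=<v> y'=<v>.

Fx=0.2188 Fy=-0.1772 x'=0.0547 y'=-4.0443

F_att = 1/4·(g−p) = 1/4·(1,-1) = (0.2500,-0.2500)
o1: d²=58 ≤ ρ²=63; F_rep = 35·(-3,7)/58² = (-0.0312,0.0728)
F = F_att + ΣF_rep = (0.2188,-0.1772)
p' = p + 1/4·F = (0.0547,-4.0443)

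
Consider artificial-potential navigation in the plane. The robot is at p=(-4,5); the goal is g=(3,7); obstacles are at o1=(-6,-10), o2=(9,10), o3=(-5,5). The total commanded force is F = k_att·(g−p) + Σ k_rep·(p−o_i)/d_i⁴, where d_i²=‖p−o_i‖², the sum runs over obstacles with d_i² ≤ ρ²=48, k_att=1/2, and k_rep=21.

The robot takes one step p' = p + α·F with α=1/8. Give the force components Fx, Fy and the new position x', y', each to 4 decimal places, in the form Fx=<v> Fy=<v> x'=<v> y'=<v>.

F_att = 1/2·(g−p) = 1/2·(7,2) = (3.5000,1.0000)
o1: d²=229 > ρ²=48 → inactive
o2: d²=194 > ρ²=48 → inactive
o3: d²=1 ≤ ρ²=48; F_rep = 21·(1,0)/1² = (21.0000,0.0000)
F = F_att + ΣF_rep = (24.5000,1.0000)
p' = p + 1/8·F = (-0.9375,5.1250)

Fx=24.5000 Fy=1.0000 x'=-0.9375 y'=5.1250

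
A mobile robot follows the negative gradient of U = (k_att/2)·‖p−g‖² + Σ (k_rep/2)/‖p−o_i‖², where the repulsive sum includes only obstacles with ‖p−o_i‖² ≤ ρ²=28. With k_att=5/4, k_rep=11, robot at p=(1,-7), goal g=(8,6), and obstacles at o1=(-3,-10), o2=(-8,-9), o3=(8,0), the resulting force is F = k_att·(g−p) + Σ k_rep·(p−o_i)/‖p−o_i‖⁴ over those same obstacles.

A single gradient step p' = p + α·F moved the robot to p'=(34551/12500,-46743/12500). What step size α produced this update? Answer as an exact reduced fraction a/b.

α = 1/5

F_att = 5/4·(g−p) = 5/4·(7,13) = (8.7500,16.2500)
o1: d²=25 ≤ ρ²=28; F_rep = 11·(4,3)/25² = (0.0704,0.0528)
o2: d²=85 > ρ²=28 → inactive
o3: d²=98 > ρ²=28 → inactive
F = F_att + ΣF_rep = (8.8204,16.3028)
Δp = p'−p = (1.7641,3.2606); α = Δx/Fx = (22051/12500) / (22051/2500) = 1/5
check: Δy/Fy = (40757/12500) / (40757/2500) = 1/5 ✓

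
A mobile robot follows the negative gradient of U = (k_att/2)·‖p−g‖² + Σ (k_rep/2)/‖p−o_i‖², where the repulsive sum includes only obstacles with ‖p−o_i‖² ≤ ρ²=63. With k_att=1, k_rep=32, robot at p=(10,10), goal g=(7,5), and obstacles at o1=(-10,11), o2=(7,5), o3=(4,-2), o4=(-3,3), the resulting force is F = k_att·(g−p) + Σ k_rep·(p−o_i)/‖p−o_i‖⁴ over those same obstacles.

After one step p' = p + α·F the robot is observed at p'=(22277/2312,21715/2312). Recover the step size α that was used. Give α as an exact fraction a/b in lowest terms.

F_att = 1·(g−p) = 1·(-3,-5) = (-3.0000,-5.0000)
o1: d²=401 > ρ²=63 → inactive
o2: d²=34 ≤ ρ²=63; F_rep = 32·(3,5)/34² = (0.0830,0.1384)
o3: d²=180 > ρ²=63 → inactive
o4: d²=218 > ρ²=63 → inactive
F = F_att + ΣF_rep = (-2.9170,-4.8616)
Δp = p'−p = (-0.3646,-0.6077); α = Δx/Fx = (-843/2312) / (-843/289) = 1/8
check: Δy/Fy = (-1405/2312) / (-1405/289) = 1/8 ✓

α = 1/8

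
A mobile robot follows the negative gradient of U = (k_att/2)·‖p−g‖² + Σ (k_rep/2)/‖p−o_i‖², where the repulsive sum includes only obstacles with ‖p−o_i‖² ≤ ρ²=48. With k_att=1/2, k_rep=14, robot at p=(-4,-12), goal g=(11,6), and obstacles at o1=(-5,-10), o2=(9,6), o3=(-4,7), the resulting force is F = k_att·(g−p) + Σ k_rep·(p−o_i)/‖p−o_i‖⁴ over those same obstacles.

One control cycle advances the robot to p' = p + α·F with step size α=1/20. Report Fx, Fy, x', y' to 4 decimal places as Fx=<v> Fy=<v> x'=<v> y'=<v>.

F_att = 1/2·(g−p) = 1/2·(15,18) = (7.5000,9.0000)
o1: d²=5 ≤ ρ²=48; F_rep = 14·(1,-2)/5² = (0.5600,-1.1200)
o2: d²=493 > ρ²=48 → inactive
o3: d²=361 > ρ²=48 → inactive
F = F_att + ΣF_rep = (8.0600,7.8800)
p' = p + 1/20·F = (-3.5970,-11.6060)

Fx=8.0600 Fy=7.8800 x'=-3.5970 y'=-11.6060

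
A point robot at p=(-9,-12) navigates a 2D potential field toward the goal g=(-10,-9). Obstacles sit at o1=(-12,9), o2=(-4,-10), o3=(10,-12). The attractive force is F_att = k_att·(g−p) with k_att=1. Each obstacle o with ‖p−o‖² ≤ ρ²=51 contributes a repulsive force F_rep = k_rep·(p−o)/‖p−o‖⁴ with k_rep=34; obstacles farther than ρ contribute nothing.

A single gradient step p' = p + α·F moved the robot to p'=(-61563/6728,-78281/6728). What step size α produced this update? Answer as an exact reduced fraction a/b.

F_att = 1·(g−p) = 1·(-1,3) = (-1.0000,3.0000)
o1: d²=450 > ρ²=51 → inactive
o2: d²=29 ≤ ρ²=51; F_rep = 34·(-5,-2)/29² = (-0.2021,-0.0809)
o3: d²=361 > ρ²=51 → inactive
F = F_att + ΣF_rep = (-1.2021,2.9191)
Δp = p'−p = (-0.1503,0.3649); α = Δx/Fx = (-1011/6728) / (-1011/841) = 1/8
check: Δy/Fy = (2455/6728) / (2455/841) = 1/8 ✓

α = 1/8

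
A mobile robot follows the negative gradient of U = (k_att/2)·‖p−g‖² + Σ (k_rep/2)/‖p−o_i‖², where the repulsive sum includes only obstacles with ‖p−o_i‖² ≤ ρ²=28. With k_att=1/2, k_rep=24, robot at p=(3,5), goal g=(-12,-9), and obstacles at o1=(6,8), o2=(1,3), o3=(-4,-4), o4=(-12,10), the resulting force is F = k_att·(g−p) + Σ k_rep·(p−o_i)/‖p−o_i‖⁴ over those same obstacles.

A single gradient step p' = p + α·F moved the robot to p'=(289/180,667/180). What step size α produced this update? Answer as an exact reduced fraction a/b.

F_att = 1/2·(g−p) = 1/2·(-15,-14) = (-7.5000,-7.0000)
o1: d²=18 ≤ ρ²=28; F_rep = 24·(-3,-3)/18² = (-0.2222,-0.2222)
o2: d²=8 ≤ ρ²=28; F_rep = 24·(2,2)/8² = (0.7500,0.7500)
o3: d²=130 > ρ²=28 → inactive
o4: d²=250 > ρ²=28 → inactive
F = F_att + ΣF_rep = (-6.9722,-6.4722)
Δp = p'−p = (-1.3944,-1.2944); α = Δx/Fx = (-251/180) / (-251/36) = 1/5
check: Δy/Fy = (-233/180) / (-233/36) = 1/5 ✓

α = 1/5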